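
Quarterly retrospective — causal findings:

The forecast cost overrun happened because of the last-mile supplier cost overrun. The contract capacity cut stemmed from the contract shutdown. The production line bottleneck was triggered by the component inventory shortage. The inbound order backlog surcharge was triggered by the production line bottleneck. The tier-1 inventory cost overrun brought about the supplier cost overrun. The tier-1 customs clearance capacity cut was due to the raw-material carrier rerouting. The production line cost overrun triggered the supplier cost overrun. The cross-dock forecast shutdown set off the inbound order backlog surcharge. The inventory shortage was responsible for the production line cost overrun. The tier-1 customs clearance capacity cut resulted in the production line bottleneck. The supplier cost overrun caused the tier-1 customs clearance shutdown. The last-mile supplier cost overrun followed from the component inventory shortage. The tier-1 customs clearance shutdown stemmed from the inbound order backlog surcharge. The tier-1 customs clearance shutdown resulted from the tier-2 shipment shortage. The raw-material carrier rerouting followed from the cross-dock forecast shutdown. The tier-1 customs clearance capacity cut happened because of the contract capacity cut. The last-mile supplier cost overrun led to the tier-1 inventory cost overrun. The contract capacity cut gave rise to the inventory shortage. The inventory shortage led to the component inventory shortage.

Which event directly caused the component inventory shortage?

the inventory shortage

Upstream contributors include the contract shutdown, the contract capacity cut, but only the inventory shortage feeds directly into the component inventory shortage.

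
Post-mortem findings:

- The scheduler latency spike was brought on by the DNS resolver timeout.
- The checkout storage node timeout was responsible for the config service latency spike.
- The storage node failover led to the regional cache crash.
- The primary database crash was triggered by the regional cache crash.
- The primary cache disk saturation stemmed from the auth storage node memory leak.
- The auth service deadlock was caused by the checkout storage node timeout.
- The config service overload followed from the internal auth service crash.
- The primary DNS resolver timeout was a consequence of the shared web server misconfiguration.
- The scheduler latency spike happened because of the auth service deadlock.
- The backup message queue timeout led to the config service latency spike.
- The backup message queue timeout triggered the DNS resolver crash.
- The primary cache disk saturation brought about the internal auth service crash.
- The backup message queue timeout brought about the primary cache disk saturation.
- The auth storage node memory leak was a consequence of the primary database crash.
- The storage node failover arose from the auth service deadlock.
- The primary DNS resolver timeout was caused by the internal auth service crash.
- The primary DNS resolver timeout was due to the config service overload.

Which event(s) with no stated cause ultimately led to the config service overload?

Tracing upstream from the config service overload: the config service overload ← the internal auth service crash ← the primary cache disk saturation ← the auth storage node memory leak ← the primary database crash ← the regional cache crash ← the storage node failover ← the auth service deadlock ← the checkout storage node timeout.
A separate upstream branch: the config service overload ← the internal auth service crash ← the primary cache disk saturation ← the backup message queue timeout.
Each of those chain origins has no stated cause.

the backup message queue timeout, the checkout storage node timeout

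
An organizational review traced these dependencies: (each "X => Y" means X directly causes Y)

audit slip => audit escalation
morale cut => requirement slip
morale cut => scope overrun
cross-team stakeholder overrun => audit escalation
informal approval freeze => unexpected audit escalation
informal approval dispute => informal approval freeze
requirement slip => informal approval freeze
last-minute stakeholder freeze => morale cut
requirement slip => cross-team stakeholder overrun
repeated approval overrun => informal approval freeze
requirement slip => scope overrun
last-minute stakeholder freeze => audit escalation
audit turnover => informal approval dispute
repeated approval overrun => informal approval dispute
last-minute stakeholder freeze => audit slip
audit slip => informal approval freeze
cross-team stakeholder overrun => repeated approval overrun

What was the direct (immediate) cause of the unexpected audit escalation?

Upstream contributors include the last-minute stakeholder freeze, the morale cut, the requirement slip, the audit slip, the cross-team stakeholder overrun, the repeated approval overrun, the informal approval dispute, the audit turnover, but only the informal approval freeze feeds directly into the unexpected audit escalation.

the informal approval freeze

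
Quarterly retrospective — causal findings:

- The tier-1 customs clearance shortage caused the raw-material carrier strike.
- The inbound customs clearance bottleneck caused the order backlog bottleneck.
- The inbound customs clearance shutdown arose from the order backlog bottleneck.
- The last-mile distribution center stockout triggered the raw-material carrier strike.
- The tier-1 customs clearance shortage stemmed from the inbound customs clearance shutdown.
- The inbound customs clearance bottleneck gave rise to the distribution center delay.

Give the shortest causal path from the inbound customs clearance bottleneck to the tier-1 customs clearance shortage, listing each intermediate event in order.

the inbound customs clearance bottleneck → the order backlog bottleneck → the inbound customs clearance shutdown → the tier-1 customs clearance shortage

the inbound customs clearance bottleneck → the order backlog bottleneck
the order backlog bottleneck → the inbound customs clearance shutdown
the inbound customs clearance shutdown → the tier-1 customs clearance shortage
Length: 3 steps.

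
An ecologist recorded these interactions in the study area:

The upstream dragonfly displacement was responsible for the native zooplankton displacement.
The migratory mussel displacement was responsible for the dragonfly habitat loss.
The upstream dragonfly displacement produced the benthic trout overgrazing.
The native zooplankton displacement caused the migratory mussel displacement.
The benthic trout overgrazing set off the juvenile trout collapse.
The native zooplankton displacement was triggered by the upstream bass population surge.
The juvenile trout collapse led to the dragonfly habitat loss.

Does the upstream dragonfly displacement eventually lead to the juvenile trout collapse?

Yes

There is a causal chain: the upstream dragonfly displacement → the benthic trout overgrazing → the juvenile trout collapse.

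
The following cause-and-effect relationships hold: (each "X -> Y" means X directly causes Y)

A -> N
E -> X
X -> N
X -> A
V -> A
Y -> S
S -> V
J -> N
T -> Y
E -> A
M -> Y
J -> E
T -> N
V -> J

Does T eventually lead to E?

Yes

There is a causal chain: T → Y → S → V → J → E.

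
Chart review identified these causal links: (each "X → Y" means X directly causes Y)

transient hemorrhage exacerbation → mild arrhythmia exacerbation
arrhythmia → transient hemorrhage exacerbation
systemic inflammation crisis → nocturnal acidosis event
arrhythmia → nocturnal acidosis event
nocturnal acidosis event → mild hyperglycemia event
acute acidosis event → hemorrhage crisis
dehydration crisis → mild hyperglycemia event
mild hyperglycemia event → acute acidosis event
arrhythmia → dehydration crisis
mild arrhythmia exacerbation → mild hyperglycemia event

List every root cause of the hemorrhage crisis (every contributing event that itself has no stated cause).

Tracing upstream from the hemorrhage crisis: the hemorrhage crisis ← the acute acidosis event ← the mild hyperglycemia event ← the dehydration crisis ← the arrhythmia.
A separate upstream branch: the hemorrhage crisis ← the acute acidosis event ← the mild hyperglycemia event ← the nocturnal acidosis event ← the systemic inflammation crisis.
Each of those chain origins has no stated cause.

the arrhythmia, the systemic inflammation crisis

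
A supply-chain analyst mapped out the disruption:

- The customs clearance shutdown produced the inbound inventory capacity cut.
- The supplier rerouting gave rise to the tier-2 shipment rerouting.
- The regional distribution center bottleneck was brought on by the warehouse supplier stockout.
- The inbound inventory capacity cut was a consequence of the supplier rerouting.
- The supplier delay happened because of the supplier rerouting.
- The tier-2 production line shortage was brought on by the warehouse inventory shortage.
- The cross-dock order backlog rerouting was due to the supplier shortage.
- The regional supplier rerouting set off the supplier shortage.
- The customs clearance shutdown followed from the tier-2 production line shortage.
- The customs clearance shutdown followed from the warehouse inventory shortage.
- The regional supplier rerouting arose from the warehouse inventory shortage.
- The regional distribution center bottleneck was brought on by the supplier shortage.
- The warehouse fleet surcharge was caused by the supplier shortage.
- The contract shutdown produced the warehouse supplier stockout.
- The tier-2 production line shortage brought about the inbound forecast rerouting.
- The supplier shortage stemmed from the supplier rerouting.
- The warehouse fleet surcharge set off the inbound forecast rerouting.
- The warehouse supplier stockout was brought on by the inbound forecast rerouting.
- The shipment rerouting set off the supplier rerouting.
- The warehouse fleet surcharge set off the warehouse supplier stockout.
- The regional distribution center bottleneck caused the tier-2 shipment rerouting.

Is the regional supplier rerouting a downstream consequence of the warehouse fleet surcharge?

The warehouse fleet surcharge leads to the inbound forecast rerouting, the warehouse supplier stockout, the regional distribution center bottleneck, the tier-2 shipment rerouting; the regional supplier rerouting is not among them.

No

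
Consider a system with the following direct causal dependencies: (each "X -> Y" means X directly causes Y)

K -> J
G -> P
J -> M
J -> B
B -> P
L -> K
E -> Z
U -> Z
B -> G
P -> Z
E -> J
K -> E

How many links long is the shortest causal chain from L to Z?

3

Shortest chain: L → K → E → Z.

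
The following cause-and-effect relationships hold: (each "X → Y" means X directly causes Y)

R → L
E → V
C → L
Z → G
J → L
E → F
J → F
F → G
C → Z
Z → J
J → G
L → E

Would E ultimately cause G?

Yes

There is a causal chain: E → F → G.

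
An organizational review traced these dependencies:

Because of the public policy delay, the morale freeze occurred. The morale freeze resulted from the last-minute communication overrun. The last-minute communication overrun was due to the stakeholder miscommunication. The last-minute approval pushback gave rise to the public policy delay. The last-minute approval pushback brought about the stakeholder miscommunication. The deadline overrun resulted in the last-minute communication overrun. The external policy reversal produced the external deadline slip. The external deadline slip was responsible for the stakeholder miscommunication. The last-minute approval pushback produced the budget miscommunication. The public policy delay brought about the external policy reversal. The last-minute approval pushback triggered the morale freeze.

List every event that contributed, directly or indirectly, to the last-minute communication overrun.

the deadline overrun, the external deadline slip, the external policy reversal, the last-minute approval pushback, the public policy delay, the stakeholder miscommunication

Immediate causes of the last-minute communication overrun: the stakeholder miscommunication, the deadline overrun.
Further upstream: the last-minute approval pushback, the public policy delay, the external policy reversal, the external deadline slip.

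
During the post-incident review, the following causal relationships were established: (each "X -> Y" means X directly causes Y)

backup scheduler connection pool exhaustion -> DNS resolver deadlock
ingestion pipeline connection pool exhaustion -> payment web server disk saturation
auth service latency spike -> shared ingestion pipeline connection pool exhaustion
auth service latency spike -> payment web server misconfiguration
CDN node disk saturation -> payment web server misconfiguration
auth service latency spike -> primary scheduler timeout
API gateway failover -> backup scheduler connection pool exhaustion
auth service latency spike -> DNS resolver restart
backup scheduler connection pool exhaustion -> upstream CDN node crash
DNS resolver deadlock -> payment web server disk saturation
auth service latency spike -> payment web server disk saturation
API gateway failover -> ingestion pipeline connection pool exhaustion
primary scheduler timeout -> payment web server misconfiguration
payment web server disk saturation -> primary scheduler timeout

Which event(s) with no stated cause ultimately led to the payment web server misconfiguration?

Tracing upstream from the payment web server misconfiguration: the payment web server misconfiguration ← the primary scheduler timeout ← the payment web server disk saturation ← the ingestion pipeline connection pool exhaustion ← the API gateway failover.
A separate upstream branch: the payment web server misconfiguration ← the auth service latency spike.
A separate upstream branch: the payment web server misconfiguration ← the CDN node disk saturation.
Each of those chain origins has no stated cause.

the API gateway failover, the CDN node disk saturation, the auth service latency spike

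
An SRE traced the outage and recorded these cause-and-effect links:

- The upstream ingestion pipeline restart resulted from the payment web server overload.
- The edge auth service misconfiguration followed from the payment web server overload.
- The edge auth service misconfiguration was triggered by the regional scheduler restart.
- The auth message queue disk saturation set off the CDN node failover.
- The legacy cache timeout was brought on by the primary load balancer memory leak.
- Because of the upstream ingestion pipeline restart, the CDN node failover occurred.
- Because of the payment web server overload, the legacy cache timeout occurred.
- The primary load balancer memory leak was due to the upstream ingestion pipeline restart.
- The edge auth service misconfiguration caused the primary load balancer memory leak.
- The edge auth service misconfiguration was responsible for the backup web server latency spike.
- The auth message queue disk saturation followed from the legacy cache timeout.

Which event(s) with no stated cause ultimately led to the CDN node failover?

the payment web server overload, the regional scheduler restart

Tracing upstream from the CDN node failover: the CDN node failover ← the upstream ingestion pipeline restart ← the payment web server overload.
A separate upstream branch: the CDN node failover ← the auth message queue disk saturation ← the legacy cache timeout ← the primary load balancer memory leak ← the edge auth service misconfiguration ← the regional scheduler restart.
Each of those chain origins has no stated cause.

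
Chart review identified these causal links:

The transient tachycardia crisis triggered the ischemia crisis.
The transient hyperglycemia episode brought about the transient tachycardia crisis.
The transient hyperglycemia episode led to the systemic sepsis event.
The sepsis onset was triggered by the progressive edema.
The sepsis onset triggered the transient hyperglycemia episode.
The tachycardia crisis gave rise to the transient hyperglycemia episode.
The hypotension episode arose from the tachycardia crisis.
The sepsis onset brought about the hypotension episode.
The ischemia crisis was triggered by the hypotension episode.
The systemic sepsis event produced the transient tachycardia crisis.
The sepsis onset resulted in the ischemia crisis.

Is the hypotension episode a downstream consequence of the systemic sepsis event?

No

The systemic sepsis event leads to the transient tachycardia crisis, the ischemia crisis; the hypotension episode is not among them.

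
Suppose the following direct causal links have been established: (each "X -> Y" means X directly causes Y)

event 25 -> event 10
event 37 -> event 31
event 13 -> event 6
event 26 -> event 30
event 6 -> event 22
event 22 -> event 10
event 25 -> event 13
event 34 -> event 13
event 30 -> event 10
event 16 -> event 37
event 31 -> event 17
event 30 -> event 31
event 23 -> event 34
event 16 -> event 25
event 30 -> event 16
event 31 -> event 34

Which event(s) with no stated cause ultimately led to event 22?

event 23, event 26

Tracing upstream from event 22: event 22 ← event 6 ← event 13 ← event 34 ← event 31 ← event 30 ← event 26.
A separate upstream branch: event 22 ← event 6 ← event 13 ← event 34 ← event 23.
Each of those chain origins has no stated cause.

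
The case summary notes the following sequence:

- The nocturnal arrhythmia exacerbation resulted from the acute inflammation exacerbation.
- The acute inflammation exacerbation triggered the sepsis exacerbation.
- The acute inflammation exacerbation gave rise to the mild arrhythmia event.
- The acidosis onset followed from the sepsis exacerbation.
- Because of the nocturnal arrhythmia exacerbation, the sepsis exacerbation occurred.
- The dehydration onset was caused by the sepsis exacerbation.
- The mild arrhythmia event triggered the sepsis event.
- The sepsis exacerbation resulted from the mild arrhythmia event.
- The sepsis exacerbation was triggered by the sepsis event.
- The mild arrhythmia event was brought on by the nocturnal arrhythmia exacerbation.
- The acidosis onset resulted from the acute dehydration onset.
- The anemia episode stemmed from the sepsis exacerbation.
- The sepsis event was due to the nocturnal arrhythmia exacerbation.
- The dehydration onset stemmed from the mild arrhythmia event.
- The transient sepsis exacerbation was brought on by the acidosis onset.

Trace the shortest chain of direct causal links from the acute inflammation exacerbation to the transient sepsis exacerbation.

the acute inflammation exacerbation → the sepsis exacerbation → the acidosis onset → the transient sepsis exacerbation

the acute inflammation exacerbation → the sepsis exacerbation
the sepsis exacerbation → the acidosis onset
the acidosis onset → the transient sepsis exacerbation
Length: 3 steps.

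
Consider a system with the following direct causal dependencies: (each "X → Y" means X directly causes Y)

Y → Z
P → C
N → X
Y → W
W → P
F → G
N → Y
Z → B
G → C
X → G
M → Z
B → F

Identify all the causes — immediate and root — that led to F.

Immediate cause of F: B.
Further upstream: N, Y, Z, M.

B, M, N, Y, Z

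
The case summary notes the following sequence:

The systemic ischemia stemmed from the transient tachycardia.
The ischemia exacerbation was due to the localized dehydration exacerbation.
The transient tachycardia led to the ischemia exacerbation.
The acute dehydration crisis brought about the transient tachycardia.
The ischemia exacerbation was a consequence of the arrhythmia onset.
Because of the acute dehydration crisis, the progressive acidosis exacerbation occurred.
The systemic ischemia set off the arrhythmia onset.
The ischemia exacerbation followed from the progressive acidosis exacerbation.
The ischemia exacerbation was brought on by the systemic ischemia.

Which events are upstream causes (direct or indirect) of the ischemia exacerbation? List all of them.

the acute dehydration crisis, the arrhythmia onset, the localized dehydration exacerbation, the progressive acidosis exacerbation, the systemic ischemia, the transient tachycardia

Immediate causes of the ischemia exacerbation: the localized dehydration exacerbation, the progressive acidosis exacerbation, the transient tachycardia, the systemic ischemia, the arrhythmia onset.
Further upstream: the acute dehydration crisis.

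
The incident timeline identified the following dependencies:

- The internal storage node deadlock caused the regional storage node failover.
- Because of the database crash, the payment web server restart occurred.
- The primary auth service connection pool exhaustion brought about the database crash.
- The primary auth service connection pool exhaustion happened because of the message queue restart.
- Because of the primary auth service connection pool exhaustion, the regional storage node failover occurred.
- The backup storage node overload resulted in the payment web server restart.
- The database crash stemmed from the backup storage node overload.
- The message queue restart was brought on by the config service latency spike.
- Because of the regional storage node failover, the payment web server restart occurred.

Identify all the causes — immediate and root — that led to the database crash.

the backup storage node overload, the config service latency spike, the message queue restart, the primary auth service connection pool exhaustion

Immediate causes of the database crash: the backup storage node overload, the primary auth service connection pool exhaustion.
Further upstream: the config service latency spike, the message queue restart.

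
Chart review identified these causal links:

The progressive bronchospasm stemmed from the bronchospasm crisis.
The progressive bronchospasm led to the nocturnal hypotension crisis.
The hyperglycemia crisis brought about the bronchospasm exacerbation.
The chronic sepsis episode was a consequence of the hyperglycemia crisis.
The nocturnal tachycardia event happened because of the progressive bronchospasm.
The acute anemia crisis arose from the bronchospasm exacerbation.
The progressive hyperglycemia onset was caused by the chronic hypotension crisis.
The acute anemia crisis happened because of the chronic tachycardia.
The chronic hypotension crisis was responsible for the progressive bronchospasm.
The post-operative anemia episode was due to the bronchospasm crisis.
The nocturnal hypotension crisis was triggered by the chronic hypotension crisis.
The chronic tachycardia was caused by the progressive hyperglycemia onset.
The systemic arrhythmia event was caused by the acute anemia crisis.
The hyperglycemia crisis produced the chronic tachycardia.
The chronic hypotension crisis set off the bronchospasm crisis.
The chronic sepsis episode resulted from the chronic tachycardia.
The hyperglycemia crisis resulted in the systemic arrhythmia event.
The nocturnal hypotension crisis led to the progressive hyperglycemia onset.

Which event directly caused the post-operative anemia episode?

the bronchospasm crisis

Upstream contributors include the chronic hypotension crisis, but only the bronchospasm crisis feeds directly into the post-operative anemia episode.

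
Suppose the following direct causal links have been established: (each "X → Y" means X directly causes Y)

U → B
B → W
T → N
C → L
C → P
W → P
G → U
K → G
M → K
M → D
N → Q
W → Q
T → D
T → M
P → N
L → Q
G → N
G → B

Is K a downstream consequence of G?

G leads to U, B, W, P, N, Q; K is not among them.

No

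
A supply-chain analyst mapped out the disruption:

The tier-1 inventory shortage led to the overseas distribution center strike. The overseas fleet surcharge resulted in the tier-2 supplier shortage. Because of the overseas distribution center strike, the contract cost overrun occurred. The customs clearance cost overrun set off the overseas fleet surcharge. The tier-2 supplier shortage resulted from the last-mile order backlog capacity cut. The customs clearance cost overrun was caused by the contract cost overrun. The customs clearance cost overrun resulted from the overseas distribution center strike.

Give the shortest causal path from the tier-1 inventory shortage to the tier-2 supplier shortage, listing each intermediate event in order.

the tier-1 inventory shortage → the overseas distribution center strike
the overseas distribution center strike → the customs clearance cost overrun
the customs clearance cost overrun → the overseas fleet surcharge
the overseas fleet surcharge → the tier-2 supplier shortage
Length: 4 steps.

the tier-1 inventory shortage → the overseas distribution center strike → the customs clearance cost overrun → the overseas fleet surcharge → the tier-2 supplier shortage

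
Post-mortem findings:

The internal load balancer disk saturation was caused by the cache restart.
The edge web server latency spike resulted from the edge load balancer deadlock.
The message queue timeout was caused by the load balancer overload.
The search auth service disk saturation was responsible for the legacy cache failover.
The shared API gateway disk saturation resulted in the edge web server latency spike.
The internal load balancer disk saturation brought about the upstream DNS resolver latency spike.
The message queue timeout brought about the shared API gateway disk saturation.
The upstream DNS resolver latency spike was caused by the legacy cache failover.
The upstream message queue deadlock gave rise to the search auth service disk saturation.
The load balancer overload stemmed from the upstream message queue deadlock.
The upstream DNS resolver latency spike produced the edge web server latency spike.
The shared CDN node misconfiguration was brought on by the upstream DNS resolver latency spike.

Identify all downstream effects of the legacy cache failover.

the edge web server latency spike, the shared CDN node misconfiguration, the upstream DNS resolver latency spike

Direct effects: the upstream DNS resolver latency spike.
2 steps out: the edge web server latency spike, the shared CDN node misconfiguration.
Not reachable from it: the upstream message queue deadlock, the load balancer overload, the cache restart, the message queue timeout, the edge load balancer deadlock, the search auth service disk saturation, the internal load balancer disk saturation, the shared API gateway disk saturation.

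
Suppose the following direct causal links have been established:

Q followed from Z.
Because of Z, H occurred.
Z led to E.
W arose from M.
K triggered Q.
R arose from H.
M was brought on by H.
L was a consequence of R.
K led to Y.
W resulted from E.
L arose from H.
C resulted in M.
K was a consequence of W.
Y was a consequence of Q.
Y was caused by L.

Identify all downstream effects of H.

Direct effects: M, R, L.
2 steps out: W, Y.
3 steps out: K.
4 steps out: Q.
Not reachable from it: Z, E, C.

K, L, M, Q, R, W, Y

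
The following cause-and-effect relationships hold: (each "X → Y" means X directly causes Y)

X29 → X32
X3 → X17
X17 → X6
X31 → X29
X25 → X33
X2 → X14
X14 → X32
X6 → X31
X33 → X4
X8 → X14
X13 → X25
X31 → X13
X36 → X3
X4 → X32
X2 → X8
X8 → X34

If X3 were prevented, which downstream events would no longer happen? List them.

Downstream of X3: X17, X6, X31, X13, X25, X33, X29, X4, X32.
Of those, still caused via another path: X32.
The remainder have no surviving cause.

X13, X17, X25, X29, X31, X33, X4, X6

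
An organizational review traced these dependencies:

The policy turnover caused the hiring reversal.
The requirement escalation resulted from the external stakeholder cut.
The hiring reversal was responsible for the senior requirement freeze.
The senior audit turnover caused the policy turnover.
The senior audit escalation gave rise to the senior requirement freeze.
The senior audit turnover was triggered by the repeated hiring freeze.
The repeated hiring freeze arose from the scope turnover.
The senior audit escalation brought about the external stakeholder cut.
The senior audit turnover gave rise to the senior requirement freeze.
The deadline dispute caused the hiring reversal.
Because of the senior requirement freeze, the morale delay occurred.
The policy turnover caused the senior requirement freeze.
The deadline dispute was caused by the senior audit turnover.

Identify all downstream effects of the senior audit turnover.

Direct effects: the policy turnover, the deadline dispute, the senior requirement freeze.
2 steps out: the hiring reversal, the morale delay.
Not reachable from it: the senior audit escalation, the external stakeholder cut, the scope turnover, the repeated hiring freeze, the requirement escalation.

the deadline dispute, the hiring reversal, the morale delay, the policy turnover, the senior requirement freeze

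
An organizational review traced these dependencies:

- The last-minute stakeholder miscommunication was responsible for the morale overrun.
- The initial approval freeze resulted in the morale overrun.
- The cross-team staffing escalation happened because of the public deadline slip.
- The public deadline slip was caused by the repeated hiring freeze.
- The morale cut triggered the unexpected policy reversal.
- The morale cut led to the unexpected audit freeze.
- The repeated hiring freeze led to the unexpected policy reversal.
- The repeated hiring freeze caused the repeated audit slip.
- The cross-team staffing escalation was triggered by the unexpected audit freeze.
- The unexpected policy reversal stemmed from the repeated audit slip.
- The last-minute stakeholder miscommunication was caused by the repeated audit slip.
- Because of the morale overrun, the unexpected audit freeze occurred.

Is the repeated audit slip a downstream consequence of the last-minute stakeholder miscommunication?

No

The last-minute stakeholder miscommunication leads to the morale overrun, the unexpected audit freeze, the cross-team staffing escalation; the repeated audit slip is not among them.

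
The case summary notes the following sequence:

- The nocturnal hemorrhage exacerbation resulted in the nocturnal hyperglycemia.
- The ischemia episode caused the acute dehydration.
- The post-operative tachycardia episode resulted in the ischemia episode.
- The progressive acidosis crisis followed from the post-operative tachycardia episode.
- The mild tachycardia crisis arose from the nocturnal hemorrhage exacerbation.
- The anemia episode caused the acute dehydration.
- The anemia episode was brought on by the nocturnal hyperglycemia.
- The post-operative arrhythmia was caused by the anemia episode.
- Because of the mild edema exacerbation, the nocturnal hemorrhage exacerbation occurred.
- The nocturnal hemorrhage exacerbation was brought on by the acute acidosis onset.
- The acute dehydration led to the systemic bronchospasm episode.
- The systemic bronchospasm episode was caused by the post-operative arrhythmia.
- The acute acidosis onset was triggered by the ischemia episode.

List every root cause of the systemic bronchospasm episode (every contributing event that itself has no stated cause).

Tracing upstream from the systemic bronchospasm episode: the systemic bronchospasm episode ← the acute dehydration ← the ischemia episode ← the post-operative tachycardia episode.
A separate upstream branch: the systemic bronchospasm episode ← the post-operative arrhythmia ← the anemia episode ← the nocturnal hyperglycemia ← the nocturnal hemorrhage exacerbation ← the mild edema exacerbation.
Each of those chain origins has no stated cause.

the mild edema exacerbation, the post-operative tachycardia episode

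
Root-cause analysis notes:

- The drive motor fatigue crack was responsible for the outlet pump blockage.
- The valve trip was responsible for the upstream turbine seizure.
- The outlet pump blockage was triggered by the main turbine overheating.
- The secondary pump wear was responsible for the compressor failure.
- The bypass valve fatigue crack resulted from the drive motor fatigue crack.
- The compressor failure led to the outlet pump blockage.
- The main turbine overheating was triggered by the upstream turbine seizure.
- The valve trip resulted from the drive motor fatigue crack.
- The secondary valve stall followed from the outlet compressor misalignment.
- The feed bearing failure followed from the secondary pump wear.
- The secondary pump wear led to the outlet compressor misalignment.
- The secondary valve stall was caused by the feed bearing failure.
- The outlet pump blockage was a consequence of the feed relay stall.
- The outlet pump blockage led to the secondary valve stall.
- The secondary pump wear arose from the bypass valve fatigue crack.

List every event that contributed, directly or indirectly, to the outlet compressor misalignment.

Immediate cause of the outlet compressor misalignment: the secondary pump wear.
Further upstream: the drive motor fatigue crack, the bypass valve fatigue crack.

the bypass valve fatigue crack, the drive motor fatigue crack, the secondary pump wear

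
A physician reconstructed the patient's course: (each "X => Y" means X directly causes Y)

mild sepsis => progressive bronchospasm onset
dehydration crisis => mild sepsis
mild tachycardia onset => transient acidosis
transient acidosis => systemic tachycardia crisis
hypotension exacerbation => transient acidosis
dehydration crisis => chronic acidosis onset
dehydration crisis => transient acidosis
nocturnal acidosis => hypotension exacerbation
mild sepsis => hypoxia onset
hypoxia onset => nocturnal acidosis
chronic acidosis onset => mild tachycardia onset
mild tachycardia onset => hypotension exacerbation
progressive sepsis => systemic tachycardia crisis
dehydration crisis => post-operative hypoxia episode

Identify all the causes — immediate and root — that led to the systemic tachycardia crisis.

Immediate causes of the systemic tachycardia crisis: the progressive sepsis, the transient acidosis.
Further upstream: the dehydration crisis, the mild sepsis, the hypoxia onset, the chronic acidosis onset, the nocturnal acidosis, the mild tachycardia onset, the hypotension exacerbation.

the chronic acidosis onset, the dehydration crisis, the hypotension exacerbation, the hypoxia onset, the mild sepsis, the mild tachycardia onset, the nocturnal acidosis, the progressive sepsis, the transient acidosis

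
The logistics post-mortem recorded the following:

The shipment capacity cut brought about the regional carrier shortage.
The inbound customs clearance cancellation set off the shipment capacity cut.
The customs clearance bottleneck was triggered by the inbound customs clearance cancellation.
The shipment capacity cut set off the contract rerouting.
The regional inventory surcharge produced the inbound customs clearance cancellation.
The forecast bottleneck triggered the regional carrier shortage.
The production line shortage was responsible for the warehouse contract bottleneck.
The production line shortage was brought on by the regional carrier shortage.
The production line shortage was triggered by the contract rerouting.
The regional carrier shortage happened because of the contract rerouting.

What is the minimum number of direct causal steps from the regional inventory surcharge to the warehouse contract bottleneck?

Shortest chain: the regional inventory surcharge → the inbound customs clearance cancellation → the shipment capacity cut → the contract rerouting → the production line shortage → the warehouse contract bottleneck.

5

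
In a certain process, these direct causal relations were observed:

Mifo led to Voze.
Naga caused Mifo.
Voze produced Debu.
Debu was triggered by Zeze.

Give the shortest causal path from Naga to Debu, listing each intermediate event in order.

Naga → Mifo
Mifo → Voze
Voze → Debu
Length: 3 steps.

Naga → Mifo → Voze → Debu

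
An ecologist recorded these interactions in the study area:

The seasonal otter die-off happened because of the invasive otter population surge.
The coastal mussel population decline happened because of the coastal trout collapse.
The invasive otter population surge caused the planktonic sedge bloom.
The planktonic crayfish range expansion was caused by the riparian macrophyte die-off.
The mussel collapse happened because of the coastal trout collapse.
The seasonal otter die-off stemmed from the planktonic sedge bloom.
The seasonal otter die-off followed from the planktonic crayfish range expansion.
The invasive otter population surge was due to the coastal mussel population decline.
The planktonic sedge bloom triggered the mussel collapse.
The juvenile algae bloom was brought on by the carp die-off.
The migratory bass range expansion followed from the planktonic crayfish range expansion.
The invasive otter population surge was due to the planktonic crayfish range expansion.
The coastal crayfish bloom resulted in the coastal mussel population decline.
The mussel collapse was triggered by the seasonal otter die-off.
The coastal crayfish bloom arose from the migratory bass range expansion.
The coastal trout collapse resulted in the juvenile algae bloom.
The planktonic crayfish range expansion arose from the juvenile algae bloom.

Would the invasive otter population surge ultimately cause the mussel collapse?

There is a causal chain: the invasive otter population surge → the planktonic sedge bloom → the mussel collapse.

Yes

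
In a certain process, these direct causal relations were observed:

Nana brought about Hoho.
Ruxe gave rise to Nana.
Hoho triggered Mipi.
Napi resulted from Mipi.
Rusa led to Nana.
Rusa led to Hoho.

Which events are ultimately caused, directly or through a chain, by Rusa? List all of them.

Direct effects: Nana, Hoho.
2 steps out: Mipi.
3 steps out: Napi.
Not reachable from it: Ruxe.

Hoho, Mipi, Nana, Napi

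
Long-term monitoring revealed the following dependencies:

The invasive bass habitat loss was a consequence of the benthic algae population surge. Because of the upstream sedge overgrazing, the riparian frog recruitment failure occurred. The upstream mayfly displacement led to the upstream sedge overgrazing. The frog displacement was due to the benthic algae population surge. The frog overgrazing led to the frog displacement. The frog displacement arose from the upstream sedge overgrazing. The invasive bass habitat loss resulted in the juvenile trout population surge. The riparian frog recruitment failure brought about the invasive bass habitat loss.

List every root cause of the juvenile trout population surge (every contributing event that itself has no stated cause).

Tracing upstream from the juvenile trout population surge: the juvenile trout population surge ← the invasive bass habitat loss ← the riparian frog recruitment failure ← the upstream sedge overgrazing ← the upstream mayfly displacement.
A separate upstream branch: the juvenile trout population surge ← the invasive bass habitat loss ← the benthic algae population surge.
Each of those chain origins has no stated cause.

the benthic algae population surge, the upstream mayfly displacement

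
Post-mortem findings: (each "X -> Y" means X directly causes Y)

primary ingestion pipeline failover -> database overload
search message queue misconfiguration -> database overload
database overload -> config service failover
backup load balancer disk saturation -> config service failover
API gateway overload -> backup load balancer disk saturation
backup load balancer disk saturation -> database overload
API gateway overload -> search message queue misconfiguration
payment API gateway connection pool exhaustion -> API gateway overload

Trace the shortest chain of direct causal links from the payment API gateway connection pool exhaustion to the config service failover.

the payment API gateway connection pool exhaustion → the API gateway overload
the API gateway overload → the backup load balancer disk saturation
the backup load balancer disk saturation → the config service failover
Length: 3 steps.

the payment API gateway connection pool exhaustion → the API gateway overload → the backup load balancer disk saturation → the config service failover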